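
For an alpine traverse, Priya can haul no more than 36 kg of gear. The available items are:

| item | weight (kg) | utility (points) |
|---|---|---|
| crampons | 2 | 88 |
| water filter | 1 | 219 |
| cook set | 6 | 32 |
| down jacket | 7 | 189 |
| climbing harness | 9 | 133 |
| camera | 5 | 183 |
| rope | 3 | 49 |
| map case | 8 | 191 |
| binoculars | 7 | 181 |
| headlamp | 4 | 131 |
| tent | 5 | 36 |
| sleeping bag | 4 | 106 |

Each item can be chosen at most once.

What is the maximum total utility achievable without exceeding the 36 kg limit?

1200

Density check — water filter 219.00, crampons 44.00, camera 36.60, headlamp 32.75 are the best per kg.
A density-first pass picks crampons + water filter + down jacket + camera + rope + binoculars + headlamp + sleeping bag — 1146 at 33 kg.
Dropping crampons and rope frees 5 kg; slotting in map case (8 kg) lifts the total to 1200 at 36 kg.
The closest alternative, crampons + water filter + down jacket + camera + map case + binoculars + headlamp, reaches only 1182.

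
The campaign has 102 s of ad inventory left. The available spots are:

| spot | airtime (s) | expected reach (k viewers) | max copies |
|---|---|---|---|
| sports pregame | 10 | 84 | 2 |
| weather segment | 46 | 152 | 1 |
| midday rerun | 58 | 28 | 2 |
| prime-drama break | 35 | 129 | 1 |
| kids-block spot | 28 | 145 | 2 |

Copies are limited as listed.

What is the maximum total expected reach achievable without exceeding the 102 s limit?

Taking the top-ratio spots first gives 2×sports pregame + 2×kids-block spot for 458 (76 s).
The 10 s tied up in sports pregame is better spent on prime-drama break — total rises to 503 (101 s).
That's the maximum — no swap from here does better than 503.

503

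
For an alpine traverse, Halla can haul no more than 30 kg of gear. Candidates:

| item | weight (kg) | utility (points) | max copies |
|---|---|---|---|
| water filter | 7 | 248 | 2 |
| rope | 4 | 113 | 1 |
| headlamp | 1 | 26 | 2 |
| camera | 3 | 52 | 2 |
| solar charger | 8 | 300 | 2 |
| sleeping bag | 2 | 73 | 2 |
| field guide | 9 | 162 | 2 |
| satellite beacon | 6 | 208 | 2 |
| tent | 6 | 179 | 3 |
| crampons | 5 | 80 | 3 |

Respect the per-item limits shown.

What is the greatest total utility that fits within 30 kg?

Density check — solar charger 37.50, sleeping bag 36.50, water filter 35.43 are the best per kg.
The ratio heuristic lands on water filter + 2×headlamp + 2×solar charger + 2×sleeping bag (1046) but leaves 1 kg idle.
The 6 kg tied up in 2×headlamp and 2×sleeping bag is better spent on water filter — total rises to 1096 (30 kg).
No other feasible combination exceeds 1096.

1096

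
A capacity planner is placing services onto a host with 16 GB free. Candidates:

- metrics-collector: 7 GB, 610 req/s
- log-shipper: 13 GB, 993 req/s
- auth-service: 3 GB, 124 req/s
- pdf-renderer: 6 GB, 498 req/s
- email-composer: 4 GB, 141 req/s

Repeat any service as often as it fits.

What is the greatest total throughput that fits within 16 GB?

1232

A density-first pass picks 2×metrics-collector — 1220 at 14 GB.
The 7 GB tied up in metrics-collector is better spent on auth-service + pdf-renderer — total rises to 1232 (16 GB).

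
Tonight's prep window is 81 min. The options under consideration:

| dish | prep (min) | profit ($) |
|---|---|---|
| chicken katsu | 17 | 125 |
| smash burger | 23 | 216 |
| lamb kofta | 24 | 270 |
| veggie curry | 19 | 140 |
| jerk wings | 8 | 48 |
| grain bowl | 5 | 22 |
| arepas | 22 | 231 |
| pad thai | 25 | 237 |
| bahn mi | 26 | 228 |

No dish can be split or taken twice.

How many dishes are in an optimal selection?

4

Optimal total is 786.
One optimal bundle: lamb kofta + jerk wings + arepas + pad thai (79 min).
Any selection reaching 786 contains exactly 4 dishes.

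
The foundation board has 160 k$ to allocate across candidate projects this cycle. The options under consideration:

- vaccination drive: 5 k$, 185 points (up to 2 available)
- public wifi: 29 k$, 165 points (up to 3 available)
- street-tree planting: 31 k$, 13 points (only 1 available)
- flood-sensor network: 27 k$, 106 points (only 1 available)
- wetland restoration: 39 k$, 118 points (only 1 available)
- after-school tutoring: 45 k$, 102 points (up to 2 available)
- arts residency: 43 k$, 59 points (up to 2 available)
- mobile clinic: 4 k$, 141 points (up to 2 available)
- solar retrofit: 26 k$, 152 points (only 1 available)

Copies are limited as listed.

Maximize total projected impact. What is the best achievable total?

2×vaccination drive + 3×public wifi + flood-sensor network + 2×mobile clinic + solar retrofit uses 158 of the 160 k$ and totals 1405.
Nothing else within 160 k$ beats 1405.

1405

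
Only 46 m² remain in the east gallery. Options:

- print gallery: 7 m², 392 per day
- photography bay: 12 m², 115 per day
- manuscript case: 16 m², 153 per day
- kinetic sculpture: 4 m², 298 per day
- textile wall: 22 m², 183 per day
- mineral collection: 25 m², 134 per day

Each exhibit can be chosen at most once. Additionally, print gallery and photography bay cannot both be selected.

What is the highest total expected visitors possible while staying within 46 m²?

873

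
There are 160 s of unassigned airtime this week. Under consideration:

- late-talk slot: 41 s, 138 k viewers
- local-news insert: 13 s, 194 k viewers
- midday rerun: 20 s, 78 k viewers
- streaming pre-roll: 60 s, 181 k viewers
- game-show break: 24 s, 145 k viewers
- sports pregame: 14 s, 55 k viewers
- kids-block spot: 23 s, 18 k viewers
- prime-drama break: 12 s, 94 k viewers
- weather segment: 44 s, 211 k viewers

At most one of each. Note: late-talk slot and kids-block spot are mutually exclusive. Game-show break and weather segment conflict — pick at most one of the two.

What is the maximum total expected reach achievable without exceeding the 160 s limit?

Taking late-talk slot + local-news insert + midday rerun + sports pregame + prime-drama break + weather segment: 144 s used, 770 in expected reach.
The spare 16 s is too small for any remaining spot, and no feasible exchange beats 770.

770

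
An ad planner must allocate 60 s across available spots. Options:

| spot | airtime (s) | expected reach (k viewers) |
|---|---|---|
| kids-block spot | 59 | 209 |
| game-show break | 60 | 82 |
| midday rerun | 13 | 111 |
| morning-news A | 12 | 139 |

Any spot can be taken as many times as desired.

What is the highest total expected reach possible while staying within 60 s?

695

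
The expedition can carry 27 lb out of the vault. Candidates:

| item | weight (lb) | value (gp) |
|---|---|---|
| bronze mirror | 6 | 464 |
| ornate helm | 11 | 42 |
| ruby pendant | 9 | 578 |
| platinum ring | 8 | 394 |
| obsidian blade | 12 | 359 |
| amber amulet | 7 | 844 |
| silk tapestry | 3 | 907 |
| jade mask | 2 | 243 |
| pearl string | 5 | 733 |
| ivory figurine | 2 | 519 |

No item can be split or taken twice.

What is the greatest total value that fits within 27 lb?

3710

The ratio ordering already packs tightly: bronze mirror + amber amulet + silk tapestry + jade mask + pearl string + ivory figurine, 25 lb, 3710.
The closest alternative, platinum ring + amber amulet + silk tapestry + jade mask + pearl string + ivory figurine, reaches only 3640.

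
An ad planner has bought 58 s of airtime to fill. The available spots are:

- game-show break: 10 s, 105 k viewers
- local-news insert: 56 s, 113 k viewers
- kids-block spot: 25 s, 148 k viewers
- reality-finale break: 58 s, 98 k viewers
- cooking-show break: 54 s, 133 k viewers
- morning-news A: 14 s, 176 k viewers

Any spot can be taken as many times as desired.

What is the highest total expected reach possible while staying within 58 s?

704

Ranking by ratio (expected reach/s): morning-news A 12.57, game-show break 10.50, kids-block spot 5.92.
4×morning-news A uses 56 of the 58 s and totals 704.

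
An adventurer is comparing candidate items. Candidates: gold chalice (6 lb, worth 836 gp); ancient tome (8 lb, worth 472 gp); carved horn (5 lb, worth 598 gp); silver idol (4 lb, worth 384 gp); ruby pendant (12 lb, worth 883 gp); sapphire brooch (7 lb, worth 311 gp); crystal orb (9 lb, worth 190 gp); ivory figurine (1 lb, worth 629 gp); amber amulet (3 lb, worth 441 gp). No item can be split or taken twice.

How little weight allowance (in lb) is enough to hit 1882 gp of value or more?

10

Look for the lowest-weight combination reaching 1882.
gold chalice + ivory figurine + amber amulet reaches 1906 using 10 lb.
No combination under 10 lb hits 1882.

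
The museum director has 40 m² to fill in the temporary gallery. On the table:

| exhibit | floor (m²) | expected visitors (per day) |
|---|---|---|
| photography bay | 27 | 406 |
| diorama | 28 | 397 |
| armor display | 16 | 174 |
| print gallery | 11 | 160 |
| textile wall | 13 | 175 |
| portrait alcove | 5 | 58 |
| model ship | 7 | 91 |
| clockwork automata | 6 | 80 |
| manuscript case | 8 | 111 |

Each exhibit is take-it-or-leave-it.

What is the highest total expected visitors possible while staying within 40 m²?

581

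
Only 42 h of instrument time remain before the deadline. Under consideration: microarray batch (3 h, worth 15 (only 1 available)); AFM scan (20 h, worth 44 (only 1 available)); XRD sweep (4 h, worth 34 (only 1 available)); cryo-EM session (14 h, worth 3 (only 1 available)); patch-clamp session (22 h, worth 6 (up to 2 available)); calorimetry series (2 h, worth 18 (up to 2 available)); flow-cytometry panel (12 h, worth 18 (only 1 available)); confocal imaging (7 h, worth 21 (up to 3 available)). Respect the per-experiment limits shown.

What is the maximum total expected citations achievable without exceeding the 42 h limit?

156

The ratio heuristic lands on microarray batch + XRD sweep + 2×calorimetry series + 3×confocal imaging (148) but leaves 10 h idle.
Dropping microarray batch and confocal imaging frees 10 h; slotting in AFM scan (20 h) lifts the total to 156 at 42 h.
No other feasible combination exceeds 156.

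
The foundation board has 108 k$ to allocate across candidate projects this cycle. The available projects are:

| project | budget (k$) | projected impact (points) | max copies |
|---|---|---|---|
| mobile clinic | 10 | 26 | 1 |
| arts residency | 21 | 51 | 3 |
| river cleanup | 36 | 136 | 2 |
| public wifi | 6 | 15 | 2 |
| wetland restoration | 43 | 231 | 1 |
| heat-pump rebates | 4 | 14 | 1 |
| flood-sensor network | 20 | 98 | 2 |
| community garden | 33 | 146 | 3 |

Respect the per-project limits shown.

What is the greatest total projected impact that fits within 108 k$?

The ratio heuristic lands on mobile clinic + public wifi + wetland restoration + heat-pump rebates + 2×flood-sensor network (482) but leaves 5 k$ idle.
Reworking the packing: 2×public wifi + wetland restoration + flood-sensor network + community garden uses 108 k$ and improves the total to 505.
That's the maximum — no swap from here does better than 505.

505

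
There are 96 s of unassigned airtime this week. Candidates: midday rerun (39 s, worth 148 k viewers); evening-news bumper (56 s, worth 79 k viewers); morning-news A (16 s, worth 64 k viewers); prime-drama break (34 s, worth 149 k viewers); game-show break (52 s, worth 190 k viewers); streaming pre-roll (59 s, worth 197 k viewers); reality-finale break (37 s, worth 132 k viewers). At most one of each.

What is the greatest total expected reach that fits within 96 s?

361

Midday rerun + morning-news A + prime-drama break uses 89 of the 96 s and totals 361.
Next best is prime-drama break + streaming pre-roll at 346 (93 s) — short by 15.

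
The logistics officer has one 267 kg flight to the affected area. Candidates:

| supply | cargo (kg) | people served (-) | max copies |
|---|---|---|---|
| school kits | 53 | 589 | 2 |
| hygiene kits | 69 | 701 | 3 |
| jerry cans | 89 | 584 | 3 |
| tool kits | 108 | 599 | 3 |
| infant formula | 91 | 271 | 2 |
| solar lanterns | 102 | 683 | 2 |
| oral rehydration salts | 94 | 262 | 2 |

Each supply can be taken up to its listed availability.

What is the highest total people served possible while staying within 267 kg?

2692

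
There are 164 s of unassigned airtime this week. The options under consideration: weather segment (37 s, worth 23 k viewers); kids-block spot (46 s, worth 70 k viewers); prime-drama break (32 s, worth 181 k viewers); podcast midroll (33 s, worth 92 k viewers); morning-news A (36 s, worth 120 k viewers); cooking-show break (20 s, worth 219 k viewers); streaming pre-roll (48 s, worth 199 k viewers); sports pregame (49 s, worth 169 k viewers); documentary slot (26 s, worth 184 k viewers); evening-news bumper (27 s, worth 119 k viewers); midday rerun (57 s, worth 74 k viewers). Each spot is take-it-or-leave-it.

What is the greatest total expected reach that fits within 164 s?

903

By expected reach per s: cooking-show break 10.95, documentary slot 7.08, prime-drama break 5.66, evening-news bumper 4.41 lead.
A density-first pass picks prime-drama break + cooking-show break + streaming pre-roll + documentary slot + evening-news bumper — 902 at 153 s.
Dropping evening-news bumper frees 27 s; slotting in morning-news A (36 s) lifts the total to 903 at 162 s.
The closest alternative, prime-drama break + cooking-show break + streaming pre-roll + documentary slot + evening-news bumper, reaches only 902.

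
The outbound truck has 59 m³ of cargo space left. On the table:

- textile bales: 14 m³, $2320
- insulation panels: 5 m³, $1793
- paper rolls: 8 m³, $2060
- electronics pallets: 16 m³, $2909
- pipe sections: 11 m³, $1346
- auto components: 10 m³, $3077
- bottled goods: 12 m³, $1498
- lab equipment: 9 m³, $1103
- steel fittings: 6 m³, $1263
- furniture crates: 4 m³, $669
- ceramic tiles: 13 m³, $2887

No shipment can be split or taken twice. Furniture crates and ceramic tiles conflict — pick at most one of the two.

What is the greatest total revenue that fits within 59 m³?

Insulation panels + paper rolls + electronics pallets + auto components + steel fittings + ceramic tiles uses 58 of the 59 m³ and totals 13989.
Runner-up textile bales + insulation panels + paper rolls + electronics pallets + auto components + steel fittings tops out at 13422.

13989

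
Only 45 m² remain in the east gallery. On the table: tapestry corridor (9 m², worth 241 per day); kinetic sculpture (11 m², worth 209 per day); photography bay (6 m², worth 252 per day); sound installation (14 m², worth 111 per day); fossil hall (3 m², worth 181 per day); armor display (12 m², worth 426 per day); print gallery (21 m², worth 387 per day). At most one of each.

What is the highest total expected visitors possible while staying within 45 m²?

1309

Ranking by ratio (expected visitors/m²): fossil hall 60.33, photography bay 42.00, armor display 35.50.
The ratio ordering already packs tightly: tapestry corridor + kinetic sculpture + photography bay + fossil hall + armor display, 41 m², 1309.
The closest alternative, photography bay + fossil hall + armor display + print gallery, reaches only 1246.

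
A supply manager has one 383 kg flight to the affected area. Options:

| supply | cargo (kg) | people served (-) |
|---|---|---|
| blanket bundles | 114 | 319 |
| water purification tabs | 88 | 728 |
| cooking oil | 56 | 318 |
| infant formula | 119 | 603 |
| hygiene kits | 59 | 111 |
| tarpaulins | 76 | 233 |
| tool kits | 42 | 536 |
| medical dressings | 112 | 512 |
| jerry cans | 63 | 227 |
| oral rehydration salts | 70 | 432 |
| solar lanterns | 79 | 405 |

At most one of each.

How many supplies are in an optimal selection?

5

The maximum people served within 383 kg is 2617.
water purification tabs + cooking oil + infant formula + tool kits + oral rehydration salts hits 2617 at 375 kg.
All optima have 5 supplies.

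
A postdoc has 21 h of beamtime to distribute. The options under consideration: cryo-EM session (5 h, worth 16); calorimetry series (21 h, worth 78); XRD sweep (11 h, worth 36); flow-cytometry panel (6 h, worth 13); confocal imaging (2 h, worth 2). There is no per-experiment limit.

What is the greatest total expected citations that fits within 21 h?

78

Taking calorimetry series: 21 h used, 78 in expected citations.
Every other selection either busts 21 h or fails to beat 78.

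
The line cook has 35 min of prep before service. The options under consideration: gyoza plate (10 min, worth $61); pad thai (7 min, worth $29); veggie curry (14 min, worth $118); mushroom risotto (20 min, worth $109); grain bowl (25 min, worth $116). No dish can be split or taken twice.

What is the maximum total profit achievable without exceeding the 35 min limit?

Ranking by ratio (profit/min): veggie curry 8.43, gyoza plate 6.10, mushroom risotto 5.45, grain bowl 4.64.
Taking the top-ratio dishes first gives gyoza plate + pad thai + veggie curry for 208 (31 min).
The 17 min tied up in gyoza plate and pad thai is better spent on mushroom risotto — total rises to 227 (34 min).
That's the maximum — no swap from here does better than 227.

227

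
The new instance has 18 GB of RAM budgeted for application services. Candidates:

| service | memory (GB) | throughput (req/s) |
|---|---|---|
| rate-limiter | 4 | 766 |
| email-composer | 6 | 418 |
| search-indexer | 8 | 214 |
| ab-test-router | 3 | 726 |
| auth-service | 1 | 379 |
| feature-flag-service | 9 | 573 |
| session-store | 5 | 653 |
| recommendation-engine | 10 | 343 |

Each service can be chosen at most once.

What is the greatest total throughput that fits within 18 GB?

2563

The ratio heuristic lands on rate-limiter + ab-test-router + auth-service + session-store (2524) but leaves 5 GB idle.
Replace auth-service with email-composer: the trade gains 39 net, giving 2563 at 18 GB.
The closest alternative, rate-limiter + ab-test-router + auth-service + session-store, reaches only 2524.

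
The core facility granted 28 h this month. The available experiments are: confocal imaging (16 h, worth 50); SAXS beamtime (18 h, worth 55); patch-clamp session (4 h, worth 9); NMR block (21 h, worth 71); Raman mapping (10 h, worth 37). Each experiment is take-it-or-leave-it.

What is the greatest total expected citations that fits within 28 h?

92

Density check — Raman mapping 3.70, NMR block 3.38, confocal imaging 3.12, SAXS beamtime 3.06 are the best per h.
A density-first pass picks confocal imaging + Raman mapping — 87 at 26 h.
Replace confocal imaging with SAXS beamtime: the trade gains 5 net, giving 92 at 28 h.
That's the maximum — no swap from here does better than 92.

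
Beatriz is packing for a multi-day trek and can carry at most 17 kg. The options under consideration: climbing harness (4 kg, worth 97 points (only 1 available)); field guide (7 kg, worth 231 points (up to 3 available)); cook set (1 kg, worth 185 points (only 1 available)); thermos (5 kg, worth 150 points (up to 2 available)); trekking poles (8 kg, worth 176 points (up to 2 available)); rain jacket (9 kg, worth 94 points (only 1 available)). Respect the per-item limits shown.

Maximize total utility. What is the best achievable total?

By utility per kg: cook set 185.00, field guide 33.00, thermos 30.00 lead.
A density-first pass picks 2×field guide + cook set — 647 at 15 kg.
Replace field guide with climbing harness + thermos: the trade gains 16 net, giving 663 at 17 kg.
No other feasible combination exceeds 663.

663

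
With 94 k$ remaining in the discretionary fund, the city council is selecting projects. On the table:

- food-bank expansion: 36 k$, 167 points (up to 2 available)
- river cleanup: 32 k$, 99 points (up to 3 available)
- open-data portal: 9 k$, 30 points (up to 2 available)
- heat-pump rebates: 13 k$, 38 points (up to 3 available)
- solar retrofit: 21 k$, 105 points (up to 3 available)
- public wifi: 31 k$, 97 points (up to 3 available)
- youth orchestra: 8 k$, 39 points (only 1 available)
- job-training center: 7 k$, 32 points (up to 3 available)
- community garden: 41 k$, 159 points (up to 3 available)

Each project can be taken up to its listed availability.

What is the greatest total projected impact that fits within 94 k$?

450

Best packing: 3×solar retrofit + youth orchestra + 3×job-training center — 92 k$, 450 total.
That's the maximum — no swap from here does better than 450.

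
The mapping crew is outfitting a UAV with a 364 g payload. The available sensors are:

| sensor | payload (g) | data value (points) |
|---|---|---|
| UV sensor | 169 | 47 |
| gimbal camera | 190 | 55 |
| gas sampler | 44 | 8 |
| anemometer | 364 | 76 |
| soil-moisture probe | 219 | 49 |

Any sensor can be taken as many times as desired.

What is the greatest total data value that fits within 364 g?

102

Ranking by ratio (data value/g): gimbal camera 0.29, UV sensor 0.28, soil-moisture probe 0.22, anemometer 0.21.
The ratio ordering already packs tightly: UV sensor + gimbal camera, 359 g, 102.
That's the maximum — no swap from here does better than 102.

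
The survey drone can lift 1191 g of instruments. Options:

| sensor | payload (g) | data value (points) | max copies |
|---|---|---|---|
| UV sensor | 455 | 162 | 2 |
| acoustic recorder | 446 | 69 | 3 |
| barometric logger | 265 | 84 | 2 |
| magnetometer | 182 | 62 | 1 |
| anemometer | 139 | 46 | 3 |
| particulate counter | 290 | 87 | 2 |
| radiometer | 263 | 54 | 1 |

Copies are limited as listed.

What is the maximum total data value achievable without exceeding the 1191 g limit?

A density-first pass picks 2×UV sensor + magnetometer — 386 at 1092 g.
Dropping magnetometer frees 182 g; slotting in 2×anemometer (278 g) lifts the total to 416 at 1188 g.

416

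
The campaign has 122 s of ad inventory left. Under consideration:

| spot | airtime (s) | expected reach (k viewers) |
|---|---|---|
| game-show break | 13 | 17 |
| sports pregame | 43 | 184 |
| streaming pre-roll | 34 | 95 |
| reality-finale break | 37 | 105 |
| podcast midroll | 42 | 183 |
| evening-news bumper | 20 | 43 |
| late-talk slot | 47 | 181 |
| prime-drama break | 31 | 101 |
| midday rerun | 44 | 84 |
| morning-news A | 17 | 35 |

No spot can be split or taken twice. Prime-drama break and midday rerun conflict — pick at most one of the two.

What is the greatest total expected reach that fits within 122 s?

472

Density check — podcast midroll 4.36, sports pregame 4.28, late-talk slot 3.85 are the best per s.
A density-first pass picks sports pregame + podcast midroll + prime-drama break — 468 at 116 s.
Dropping prime-drama break frees 31 s; slotting in reality-finale break (37 s) lifts the total to 472 at 122 s.
Every other selection either busts 122 s or breaks a pairing rule or fails to beat 472.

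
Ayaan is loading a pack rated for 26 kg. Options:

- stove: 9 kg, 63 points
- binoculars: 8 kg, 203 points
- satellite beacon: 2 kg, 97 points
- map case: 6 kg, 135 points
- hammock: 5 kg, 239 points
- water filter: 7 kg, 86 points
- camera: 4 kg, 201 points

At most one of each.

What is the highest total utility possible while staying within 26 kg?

By utility per kg: camera 50.25, satellite beacon 48.50, hammock 47.80 lead.
The ratio ordering already packs tightly: binoculars + satellite beacon + map case + hammock + camera, 25 kg, 875.
That's the maximum — no swap from here does better than 875.

875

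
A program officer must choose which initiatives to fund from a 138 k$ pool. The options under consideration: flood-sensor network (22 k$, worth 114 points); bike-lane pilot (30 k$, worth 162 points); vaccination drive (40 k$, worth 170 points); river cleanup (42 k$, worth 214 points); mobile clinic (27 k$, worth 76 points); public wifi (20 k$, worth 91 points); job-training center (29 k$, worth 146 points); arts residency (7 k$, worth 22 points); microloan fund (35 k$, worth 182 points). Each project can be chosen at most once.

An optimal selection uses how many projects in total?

4

Best achievable projected impact is 704.
One optimal bundle: bike-lane pilot + river cleanup + job-training center + microloan fund (136 k$).
Any selection reaching 704 contains exactly 4 projects.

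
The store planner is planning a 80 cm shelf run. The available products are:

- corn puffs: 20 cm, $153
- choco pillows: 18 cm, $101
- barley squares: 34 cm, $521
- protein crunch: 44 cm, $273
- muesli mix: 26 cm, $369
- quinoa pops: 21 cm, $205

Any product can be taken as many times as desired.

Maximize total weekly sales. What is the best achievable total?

Taking the top-ratio products first gives 2×barley squares for 1042 (68 cm).
Replace 2×barley squares with 3×muesli mix: the trade gains 65 net, giving 1107 at 78 cm.

1107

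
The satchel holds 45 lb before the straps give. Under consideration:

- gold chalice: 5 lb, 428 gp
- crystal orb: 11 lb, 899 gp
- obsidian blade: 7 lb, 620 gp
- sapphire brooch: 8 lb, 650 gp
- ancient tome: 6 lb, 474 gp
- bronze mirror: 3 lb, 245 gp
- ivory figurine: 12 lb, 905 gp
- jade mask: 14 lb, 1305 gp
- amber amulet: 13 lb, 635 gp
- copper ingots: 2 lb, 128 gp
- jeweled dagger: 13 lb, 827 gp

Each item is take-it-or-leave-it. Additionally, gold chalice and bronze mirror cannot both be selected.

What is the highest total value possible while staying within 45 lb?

Density check — jade mask 93.21, obsidian blade 88.57, gold chalice 85.60, crystal orb 81.73 are the best per lb.
Best packing: gold chalice + crystal orb + obsidian blade + sapphire brooch + jade mask — 45 lb, 3902 total.
Runner-up gold chalice + crystal orb + obsidian blade + ancient tome + jade mask + copper ingots tops out at 3854.

3902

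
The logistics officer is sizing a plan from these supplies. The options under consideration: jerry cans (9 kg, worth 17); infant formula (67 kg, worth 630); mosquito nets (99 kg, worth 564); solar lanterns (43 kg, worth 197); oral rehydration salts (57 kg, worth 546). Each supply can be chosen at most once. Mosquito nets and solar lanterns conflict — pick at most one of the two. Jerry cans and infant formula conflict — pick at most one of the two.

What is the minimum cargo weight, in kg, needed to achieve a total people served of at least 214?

52

Look for the lowest-cargo combination reaching 214.
Taking jerry cans + solar lanterns gives 214 (≥ 214) for 52 kg.
Any bundle with less than 52 kg falls short of 214.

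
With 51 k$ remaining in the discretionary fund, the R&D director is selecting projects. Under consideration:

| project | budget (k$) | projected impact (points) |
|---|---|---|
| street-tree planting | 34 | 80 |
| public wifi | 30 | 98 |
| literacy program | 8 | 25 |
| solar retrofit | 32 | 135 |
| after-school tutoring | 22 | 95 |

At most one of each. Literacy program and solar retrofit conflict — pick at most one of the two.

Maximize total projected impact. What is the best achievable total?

A density-first pass picks literacy program + after-school tutoring — 120 at 30 k$.
The 30 k$ tied up in literacy program and after-school tutoring is better spent on solar retrofit — total rises to 135 (32 k$).
That's the maximum — no feasible swap from here does better than 135.

135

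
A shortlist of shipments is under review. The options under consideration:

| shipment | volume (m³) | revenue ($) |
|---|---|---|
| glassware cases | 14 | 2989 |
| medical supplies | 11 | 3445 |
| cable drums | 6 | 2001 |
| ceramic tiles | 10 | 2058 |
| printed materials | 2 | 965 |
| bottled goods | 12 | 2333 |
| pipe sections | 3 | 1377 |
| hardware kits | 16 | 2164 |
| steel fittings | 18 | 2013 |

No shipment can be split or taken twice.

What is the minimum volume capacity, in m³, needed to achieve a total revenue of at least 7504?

Need the lightest bundle worth ≥ 7504.
Taking medical supplies + cable drums + printed materials + pipe sections gives 7788 (≥ 7504) for 22 m³.
Any bundle with less than 22 m³ falls short of 7504.

22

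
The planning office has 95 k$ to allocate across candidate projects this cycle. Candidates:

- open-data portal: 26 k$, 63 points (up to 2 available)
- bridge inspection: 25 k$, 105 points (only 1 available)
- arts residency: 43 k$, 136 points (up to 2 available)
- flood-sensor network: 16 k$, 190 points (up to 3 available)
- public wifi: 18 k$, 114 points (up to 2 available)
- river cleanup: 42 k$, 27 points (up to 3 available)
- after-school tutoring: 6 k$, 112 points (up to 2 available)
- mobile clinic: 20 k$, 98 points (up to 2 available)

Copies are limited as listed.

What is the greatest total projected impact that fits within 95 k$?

910

Density check — after-school tutoring 18.67, flood-sensor network 11.88, public wifi 6.33 are the best per k$.
A density-first pass picks 3×flood-sensor network + public wifi + 2×after-school tutoring — 908 at 78 k$.
The 6 k$ tied up in after-school tutoring is better spent on public wifi — total rises to 910 (90 k$).
Nothing else within 95 k$ beats 910.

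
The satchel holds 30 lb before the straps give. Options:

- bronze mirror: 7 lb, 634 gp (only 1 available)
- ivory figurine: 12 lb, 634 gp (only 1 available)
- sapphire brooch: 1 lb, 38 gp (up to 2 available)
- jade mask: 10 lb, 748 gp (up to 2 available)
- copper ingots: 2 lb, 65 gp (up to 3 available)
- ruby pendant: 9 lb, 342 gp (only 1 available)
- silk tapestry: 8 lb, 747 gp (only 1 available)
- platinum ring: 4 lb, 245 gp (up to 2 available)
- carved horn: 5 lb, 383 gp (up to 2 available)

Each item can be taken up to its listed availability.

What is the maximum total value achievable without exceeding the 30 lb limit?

By value per lb: silk tapestry 93.38, bronze mirror 90.57, carved horn 76.60 lead.
A density-first pass picks bronze mirror + sapphire brooch + silk tapestry + platinum ring + 2×carved horn — 2430 at 30 lb.
Dropping sapphire brooch and platinum ring and carved horn frees 10 lb; slotting in jade mask (10 lb) lifts the total to 2512 at 30 lb.
That's the maximum — no swap from here does better than 2512.

2512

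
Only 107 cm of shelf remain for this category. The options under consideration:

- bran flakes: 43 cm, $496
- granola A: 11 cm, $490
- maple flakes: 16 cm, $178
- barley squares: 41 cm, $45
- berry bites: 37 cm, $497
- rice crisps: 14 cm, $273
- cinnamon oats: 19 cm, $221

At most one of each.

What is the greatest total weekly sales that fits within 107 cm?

1756

Filling by ratio: granola A + maple flakes + berry bites + rice crisps + cinnamon oats for 1659, with 10 cm left unused.
Dropping maple flakes and cinnamon oats frees 35 cm; slotting in bran flakes (43 cm) lifts the total to 1756 at 105 cm.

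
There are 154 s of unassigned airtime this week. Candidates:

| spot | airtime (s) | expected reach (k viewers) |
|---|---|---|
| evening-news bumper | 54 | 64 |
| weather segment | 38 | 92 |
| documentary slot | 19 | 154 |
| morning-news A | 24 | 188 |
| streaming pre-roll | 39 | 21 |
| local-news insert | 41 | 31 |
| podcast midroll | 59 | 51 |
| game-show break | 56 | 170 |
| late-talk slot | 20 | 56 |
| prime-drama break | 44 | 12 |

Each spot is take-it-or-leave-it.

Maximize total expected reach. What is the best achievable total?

Greedy by ratio would take documentary slot + morning-news A + game-show break + late-talk slot: 119 s used, total 568.
Dropping late-talk slot frees 20 s; slotting in weather segment (38 s) lifts the total to 604 at 137 s.
Next best is evening-news bumper + documentary slot + morning-news A + game-show break at 576 (153 s) — short by 28.

604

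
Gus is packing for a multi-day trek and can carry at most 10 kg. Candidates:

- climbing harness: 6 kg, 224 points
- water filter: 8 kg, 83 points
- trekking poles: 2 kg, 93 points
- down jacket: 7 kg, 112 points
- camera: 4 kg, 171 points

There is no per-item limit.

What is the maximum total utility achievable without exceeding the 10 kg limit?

465

Density check — trekking poles 46.50, camera 42.75, climbing harness 37.33 are the best per kg.
The ratio ordering already packs tightly: 5×trekking poles, 10 kg, 465.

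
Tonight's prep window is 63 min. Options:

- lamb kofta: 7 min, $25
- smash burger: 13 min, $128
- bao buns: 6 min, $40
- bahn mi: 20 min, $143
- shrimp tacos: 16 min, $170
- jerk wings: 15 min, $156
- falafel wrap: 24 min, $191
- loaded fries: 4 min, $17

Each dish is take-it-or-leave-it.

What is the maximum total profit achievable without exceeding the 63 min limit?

557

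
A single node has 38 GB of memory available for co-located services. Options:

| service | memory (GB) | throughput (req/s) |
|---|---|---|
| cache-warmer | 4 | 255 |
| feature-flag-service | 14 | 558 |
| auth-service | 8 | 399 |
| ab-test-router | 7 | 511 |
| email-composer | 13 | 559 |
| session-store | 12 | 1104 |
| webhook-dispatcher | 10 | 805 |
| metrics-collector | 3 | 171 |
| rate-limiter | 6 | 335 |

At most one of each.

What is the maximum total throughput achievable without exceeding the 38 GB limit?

2926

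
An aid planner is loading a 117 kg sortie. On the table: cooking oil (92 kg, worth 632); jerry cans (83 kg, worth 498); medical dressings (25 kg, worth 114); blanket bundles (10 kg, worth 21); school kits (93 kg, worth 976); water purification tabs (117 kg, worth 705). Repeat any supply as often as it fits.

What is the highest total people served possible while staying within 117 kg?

By people served per kg: school kits 10.49, cooking oil 6.87, water purification tabs 6.03 lead.
Taking 2×blanket bundles + school kits: 113 kg used, 1018 in people served.
That's the maximum — no swap from here does better than 1018.

1018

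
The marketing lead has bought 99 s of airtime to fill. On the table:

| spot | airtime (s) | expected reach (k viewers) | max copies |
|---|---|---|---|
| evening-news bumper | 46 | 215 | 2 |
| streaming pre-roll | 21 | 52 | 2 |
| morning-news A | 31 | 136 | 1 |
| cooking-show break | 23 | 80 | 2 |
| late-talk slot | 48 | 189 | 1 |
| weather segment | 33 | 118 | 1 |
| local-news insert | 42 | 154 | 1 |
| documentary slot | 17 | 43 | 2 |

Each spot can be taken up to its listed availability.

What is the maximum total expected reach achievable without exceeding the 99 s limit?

430

Best packing: 2×evening-news bumper — 92 s, 430 total.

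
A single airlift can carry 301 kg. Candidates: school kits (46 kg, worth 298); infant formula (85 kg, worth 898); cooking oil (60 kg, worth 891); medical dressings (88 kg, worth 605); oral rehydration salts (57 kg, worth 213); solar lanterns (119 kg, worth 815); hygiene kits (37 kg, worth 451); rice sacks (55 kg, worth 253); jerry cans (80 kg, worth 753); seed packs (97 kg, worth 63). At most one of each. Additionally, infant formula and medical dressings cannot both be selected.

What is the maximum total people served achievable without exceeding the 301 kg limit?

Greedy by ratio would take infant formula + cooking oil + hygiene kits + jerry cans: 262 kg used, total 2993.
Replace jerry cans with solar lanterns: the trade gains 62 net, giving 3055 at 301 kg.
The closest alternative, infant formula + cooking oil + hygiene kits + jerry cans, reaches only 2993.

3055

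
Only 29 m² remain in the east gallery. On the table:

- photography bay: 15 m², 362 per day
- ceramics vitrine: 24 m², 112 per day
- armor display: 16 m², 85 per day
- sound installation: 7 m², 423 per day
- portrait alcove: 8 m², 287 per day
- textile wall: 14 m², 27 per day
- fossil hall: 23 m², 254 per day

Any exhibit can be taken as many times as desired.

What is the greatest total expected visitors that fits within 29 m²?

Taking 4×sound installation: 28 m² used, 1692 in expected visitors.

1692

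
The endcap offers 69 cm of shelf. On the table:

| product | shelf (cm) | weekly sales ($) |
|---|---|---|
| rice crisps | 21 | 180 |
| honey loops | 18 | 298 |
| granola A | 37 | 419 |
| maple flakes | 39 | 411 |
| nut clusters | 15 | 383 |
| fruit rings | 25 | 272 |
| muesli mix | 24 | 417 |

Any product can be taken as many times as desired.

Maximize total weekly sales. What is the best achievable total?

1566

The ratio heuristic lands on 4×nut clusters (1532) but leaves 9 cm idle.
Replace nut clusters with muesli mix: the trade gains 34 net, giving 1566 at 69 cm.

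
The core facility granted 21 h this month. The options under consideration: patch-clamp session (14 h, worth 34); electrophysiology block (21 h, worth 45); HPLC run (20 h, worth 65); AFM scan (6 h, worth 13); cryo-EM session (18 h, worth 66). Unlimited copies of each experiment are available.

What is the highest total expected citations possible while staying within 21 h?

66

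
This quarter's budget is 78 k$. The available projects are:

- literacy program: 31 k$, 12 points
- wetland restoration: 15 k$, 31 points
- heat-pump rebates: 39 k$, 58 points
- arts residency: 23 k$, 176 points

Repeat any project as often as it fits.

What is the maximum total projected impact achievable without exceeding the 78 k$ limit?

3×arts residency uses 69 of the 78 k$ and totals 528.
The spare 9 k$ is too small for any remaining project, and no exchange beats 528.

528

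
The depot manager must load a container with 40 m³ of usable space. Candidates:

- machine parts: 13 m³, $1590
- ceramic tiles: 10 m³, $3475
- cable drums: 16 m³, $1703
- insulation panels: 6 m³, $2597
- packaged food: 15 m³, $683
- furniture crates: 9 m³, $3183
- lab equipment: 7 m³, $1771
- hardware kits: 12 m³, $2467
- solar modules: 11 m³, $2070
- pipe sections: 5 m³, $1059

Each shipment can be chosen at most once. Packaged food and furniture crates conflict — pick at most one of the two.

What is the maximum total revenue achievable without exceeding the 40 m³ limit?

12085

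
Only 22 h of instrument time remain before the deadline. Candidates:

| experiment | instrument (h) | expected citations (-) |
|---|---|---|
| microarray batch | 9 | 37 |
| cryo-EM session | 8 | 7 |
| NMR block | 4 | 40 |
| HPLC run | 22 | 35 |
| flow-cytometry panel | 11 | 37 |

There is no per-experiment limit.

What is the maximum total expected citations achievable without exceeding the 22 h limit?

200

5×NMR block uses 20 of the 22 h and totals 200.
Every other selection either busts 22 h or fails to beat 200.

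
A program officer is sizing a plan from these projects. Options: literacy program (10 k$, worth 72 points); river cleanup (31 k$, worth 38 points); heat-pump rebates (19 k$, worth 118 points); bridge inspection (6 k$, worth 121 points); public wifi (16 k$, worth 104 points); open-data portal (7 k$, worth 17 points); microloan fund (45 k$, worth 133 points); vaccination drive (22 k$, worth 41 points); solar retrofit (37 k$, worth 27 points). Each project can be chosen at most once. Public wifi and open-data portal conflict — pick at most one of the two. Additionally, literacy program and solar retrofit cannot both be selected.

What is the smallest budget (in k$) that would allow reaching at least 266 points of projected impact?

Need the lightest bundle worth ≥ 266.
Taking literacy program + bridge inspection + public wifi gives 297 (≥ 266) for 32 k$.
Below 32 k$ the best achievable stays under 266.

32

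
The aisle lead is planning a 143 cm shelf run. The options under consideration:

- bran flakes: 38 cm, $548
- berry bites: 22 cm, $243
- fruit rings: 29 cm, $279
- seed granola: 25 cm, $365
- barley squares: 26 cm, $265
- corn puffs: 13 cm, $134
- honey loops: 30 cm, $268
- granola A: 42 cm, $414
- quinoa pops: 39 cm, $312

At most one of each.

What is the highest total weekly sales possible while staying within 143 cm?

1704

A density-first pass picks bran flakes + berry bites + seed granola + barley squares + corn puffs — 1555 at 124 cm.
Replace barley squares with granola A: the trade gains 149 net, giving 1704 at 140 cm.
Next best is bran flakes + berry bites + fruit rings + seed granola + barley squares at 1700 (140 cm) — short by 4.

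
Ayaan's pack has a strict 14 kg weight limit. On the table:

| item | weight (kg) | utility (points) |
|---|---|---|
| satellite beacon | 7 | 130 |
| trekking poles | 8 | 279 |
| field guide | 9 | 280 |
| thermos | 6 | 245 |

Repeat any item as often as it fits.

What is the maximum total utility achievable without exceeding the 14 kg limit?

Density check — thermos 40.83, trekking poles 34.88, field guide 31.11 are the best per kg.
The ratio heuristic lands on 2×thermos (490) but leaves 2 kg idle.
The 6 kg tied up in thermos is better spent on trekking poles — total rises to 524 (14 kg).

524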